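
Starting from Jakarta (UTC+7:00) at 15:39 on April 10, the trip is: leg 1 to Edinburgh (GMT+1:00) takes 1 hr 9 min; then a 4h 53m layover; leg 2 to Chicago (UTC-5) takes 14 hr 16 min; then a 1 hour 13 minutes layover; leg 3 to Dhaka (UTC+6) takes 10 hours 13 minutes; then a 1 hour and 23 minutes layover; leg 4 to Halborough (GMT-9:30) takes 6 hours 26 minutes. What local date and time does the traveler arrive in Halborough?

14:42 on April 11

Convert departure to UTC: 15:39 − 7:00 = 08:39 UTC on Apr 10.
Add 1 hour and 9 minutes leg 1 → 09:48 UTC.
Add 4 hours 53 minutes layover in Edinburgh → 14:41 UTC.
Add 14 hours 16 minutes leg 2 → 04:57 UTC (Apr 11).
Add 1 hour 13 minutes layover in Chicago → 06:10 UTC.
Add 10 hours and 13 minutes leg 3 → 16:23 UTC.
Add 1 hour and 23 minutes layover in Dhaka → 17:46 UTC.
Add 6 hours and 26 minutes leg 4 → 00:12 UTC (Apr 12).
Halborough is UTC−9:30, so local arrival = 00:12 − 9:30 = 14:42 on Apr 11.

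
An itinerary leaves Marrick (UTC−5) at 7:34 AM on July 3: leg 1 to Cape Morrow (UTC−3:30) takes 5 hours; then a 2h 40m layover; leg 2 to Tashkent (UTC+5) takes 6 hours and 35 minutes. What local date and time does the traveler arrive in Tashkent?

7:49 AM on July 4

Convert departure to UTC: 7:34 AM + 5:00 = 12:34 PM UTC on Jul 3.
Add 5 hours leg 1 → 5:34 PM UTC.
Add 2 hours 40 minutes layover in Cape Morrow → 8:14 PM UTC.
Add 6 hours and 35 minutes leg 2 → 2:49 AM UTC (Jul 4).
Tashkent is UTC+5:00, so local arrival = 2:49 AM + 5:00 = 7:49 AM on Jul 4.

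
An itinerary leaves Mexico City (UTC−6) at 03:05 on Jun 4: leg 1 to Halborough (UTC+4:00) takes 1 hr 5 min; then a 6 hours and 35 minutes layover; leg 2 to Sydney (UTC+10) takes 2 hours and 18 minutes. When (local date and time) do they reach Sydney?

Convert departure to UTC: 03:05 + 6:00 = 09:05 UTC on Jun 4.
Add 1 hour and 5 minutes leg 1 → 10:10 UTC.
Add 6 hours 35 minutes layover in Halborough → 16:45 UTC.
Add 2 hours and 18 minutes leg 2 → 19:03 UTC.
Sydney is UTC+10:00, so local arrival = 19:03 + 10:00 = 05:03 on Jun 5.

05:03 on June 5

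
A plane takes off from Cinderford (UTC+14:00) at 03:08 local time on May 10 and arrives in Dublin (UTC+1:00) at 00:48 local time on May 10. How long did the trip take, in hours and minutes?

10 hours 40 minutes

Departure in UTC: 03:08 − 14:00 = 13:08 on May 9.
Arrival in UTC: 00:48 − 1:00 = 23:48 on May 9.
Elapsed = 23:48 − 13:08 = 10 hours 40 minutes.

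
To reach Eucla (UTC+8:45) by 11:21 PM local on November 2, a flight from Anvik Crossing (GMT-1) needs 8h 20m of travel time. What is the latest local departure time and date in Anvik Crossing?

Target arrival in UTC: 11:21 PM − 8:45 = 2:36 PM on Nov 2.
Subtract 8 hours 20 minutes → departure 6:16 AM UTC on Nov 2.
Anvik Crossing is UTC−1:00: 6:16 AM − 1:00 = 5:16 AM on Nov 2.

5:16 AM on November 2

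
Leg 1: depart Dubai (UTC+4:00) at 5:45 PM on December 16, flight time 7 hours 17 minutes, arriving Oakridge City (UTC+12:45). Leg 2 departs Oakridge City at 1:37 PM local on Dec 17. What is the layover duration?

Convert departure to UTC: 5:45 PM − 4:00 = 1:45 PM UTC on Dec 16.
Add 7 hours 17 minutes flight time → 9:02 PM UTC.
Oakridge City is UTC+12:45, so local arrival = 9:02 PM + 12:45 = 9:47 AM on Dec 17.
Layover = 1:37 PM − 9:47 AM = 3 hours 50 minutes.

3 hours 50 minutes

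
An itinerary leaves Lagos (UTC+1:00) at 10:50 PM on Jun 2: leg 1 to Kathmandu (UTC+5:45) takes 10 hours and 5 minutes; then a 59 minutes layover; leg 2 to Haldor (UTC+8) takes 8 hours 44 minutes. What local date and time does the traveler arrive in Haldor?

1:38 AM on June 4

Convert departure to UTC: 10:50 PM − 1:00 = 9:50 PM UTC on Jun 2.
Add 10 hours 5 minutes leg 1 → 7:55 AM UTC (Jun 3).
Add 59 minutes layover in Kathmandu → 8:54 AM UTC.
Add 8 hours 44 minutes leg 2 → 5:38 PM UTC.
Haldor is UTC+8:00, so local arrival = 5:38 PM + 8:00 = 1:38 AM on Jun 4.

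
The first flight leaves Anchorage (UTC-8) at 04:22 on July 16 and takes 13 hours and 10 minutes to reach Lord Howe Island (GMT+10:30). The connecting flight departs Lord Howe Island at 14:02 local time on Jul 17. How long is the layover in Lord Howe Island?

2 hours

Convert departure to UTC: 04:22 + 8:00 = 12:22 UTC on Jul 16.
Add 13 hours 10 minutes flight time → 01:32 UTC (Jul 17).
Lord Howe Island is UTC+10:30, so local arrival = 01:32 + 10:30 = 12:02 on Jul 17.
Layover = 14:02 − 12:02 = 2 hours.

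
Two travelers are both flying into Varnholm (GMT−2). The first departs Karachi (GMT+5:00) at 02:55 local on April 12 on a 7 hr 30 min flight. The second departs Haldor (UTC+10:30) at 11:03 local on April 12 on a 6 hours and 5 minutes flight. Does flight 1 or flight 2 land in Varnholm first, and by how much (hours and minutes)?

the first, by 1 hour 13 minutes

Flight 1 in UTC: 02:55 − 5:00 = 21:55 on Apr 11.
+7 hours and 30 minutes → arrive 05:25 UTC on Apr 12.
Flight 2 in UTC: 11:03 − 10:30 = 00:33 on Apr 12.
+6 hours and 5 minutes → arrive 06:38 UTC on Apr 12.
Flight 1 lands earlier by 1 hour 13 minutes.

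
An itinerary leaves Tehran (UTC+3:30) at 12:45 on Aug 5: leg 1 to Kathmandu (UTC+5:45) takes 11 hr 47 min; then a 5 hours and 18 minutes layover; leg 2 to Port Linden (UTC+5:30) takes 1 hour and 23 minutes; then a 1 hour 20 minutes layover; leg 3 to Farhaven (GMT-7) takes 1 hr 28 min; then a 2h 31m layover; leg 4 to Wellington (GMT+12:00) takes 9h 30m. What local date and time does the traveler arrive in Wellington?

Convert departure to UTC: 12:45 − 3:30 = 09:15 UTC on Aug 5.
Add 11 hours and 47 minutes leg 1 → 21:02 UTC.
Add 5 hours and 18 minutes layover in Kathmandu → 02:20 UTC (Aug 6).
Add 1 hour 23 minutes leg 2 → 03:43 UTC.
Add 1 hour 20 minutes layover in Port Linden → 05:03 UTC.
Add 1 hour 28 minutes leg 3 → 06:31 UTC.
Add 2 hours 31 minutes layover in Farhaven → 09:02 UTC.
Add 9 hours 30 minutes leg 4 → 18:32 UTC.
Wellington is UTC+12:00, so local arrival = 18:32 + 12:00 = 06:32 on Aug 7.

06:32 on August 7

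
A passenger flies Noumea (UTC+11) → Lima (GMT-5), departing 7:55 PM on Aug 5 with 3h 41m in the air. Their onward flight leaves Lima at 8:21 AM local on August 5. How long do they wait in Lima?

45 minutes

Convert departure to UTC: 7:55 PM − 11:00 = 8:55 AM UTC on Aug 5.
Add 3 hours 41 minutes flight time → 12:36 PM UTC.
Lima is UTC−5:00, so local arrival = 12:36 PM − 5:00 = 7:36 AM on Aug 5.
Layover = 8:21 AM − 7:36 AM = 45 minutes.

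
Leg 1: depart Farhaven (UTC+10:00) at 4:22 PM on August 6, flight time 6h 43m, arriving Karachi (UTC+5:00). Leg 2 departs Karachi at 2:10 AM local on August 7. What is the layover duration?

Convert departure to UTC: 4:22 PM − 10:00 = 6:22 AM UTC on Aug 6.
Add 6 hours 43 minutes flight time → 1:05 PM UTC.
Karachi is UTC+5:00, so local arrival = 1:05 PM + 5:00 = 6:05 PM on Aug 6.
Layover = 2:10 AM − 6:05 PM (+1 day) = 8 hours 5 minutes.

8 hours 5 minutes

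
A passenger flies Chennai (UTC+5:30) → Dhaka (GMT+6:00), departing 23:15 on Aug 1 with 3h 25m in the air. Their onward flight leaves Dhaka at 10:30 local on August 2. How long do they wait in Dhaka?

7 hours 20 minutes

Convert departure to UTC: 23:15 − 5:30 = 17:45 UTC on Aug 1.
Add 3 hours and 25 minutes flight time → 21:10 UTC.
Dhaka is UTC+6:00, so local arrival = 21:10 + 6:00 = 03:10 on Aug 2.
Layover = 10:30 − 03:10 = 7 hours 20 minutes.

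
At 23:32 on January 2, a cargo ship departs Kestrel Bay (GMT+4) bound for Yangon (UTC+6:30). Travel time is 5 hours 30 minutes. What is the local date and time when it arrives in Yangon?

Convert departure to UTC: 23:32 − 4:00 = 19:32 UTC on Jan 2.
Add 5 hours and 30 minutes travel time → 01:02 UTC (Jan 3).
Yangon is UTC+6:30, so local arrival = 01:02 + 6:30 = 07:32 on Jan 3.

07:32 on January 3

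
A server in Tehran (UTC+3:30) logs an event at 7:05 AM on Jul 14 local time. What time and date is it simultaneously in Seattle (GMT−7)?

In UTC: 7:05 AM − 3:30 = 3:35 AM on Jul 14.
Seattle is UTC−7:00: 3:35 AM − 7:00 = 8:35 PM on Jul 13.

8:35 PM on Jul 13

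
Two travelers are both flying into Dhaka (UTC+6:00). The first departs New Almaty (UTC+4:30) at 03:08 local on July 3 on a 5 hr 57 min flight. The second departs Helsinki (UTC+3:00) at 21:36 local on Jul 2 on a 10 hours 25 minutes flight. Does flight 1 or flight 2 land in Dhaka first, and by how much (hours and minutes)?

Flight 1 in UTC: 03:08 − 4:30 = 22:38 on Jul 2.
+5 hours 57 minutes → arrive 04:35 UTC on Jul 3.
Flight 2 in UTC: 21:36 − 3:00 = 18:36 on Jul 2.
+10 hours and 25 minutes → arrive 05:01 UTC on Jul 3.
Flight 1 lands earlier by 26 minutes.

the first, by 26 minutes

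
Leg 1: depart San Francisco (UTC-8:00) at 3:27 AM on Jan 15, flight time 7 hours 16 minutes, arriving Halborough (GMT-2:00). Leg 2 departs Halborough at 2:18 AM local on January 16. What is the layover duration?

Convert departure to UTC: 3:27 AM + 8:00 = 11:27 AM UTC on Jan 15.
Add 7 hours and 16 minutes flight time → 6:43 PM UTC.
Halborough is UTC−2:00, so local arrival = 6:43 PM − 2:00 = 4:43 PM on Jan 15.
Layover = 2:18 AM − 4:43 PM (+1 day) = 9 hours 35 minutes.

9 hours 35 minutes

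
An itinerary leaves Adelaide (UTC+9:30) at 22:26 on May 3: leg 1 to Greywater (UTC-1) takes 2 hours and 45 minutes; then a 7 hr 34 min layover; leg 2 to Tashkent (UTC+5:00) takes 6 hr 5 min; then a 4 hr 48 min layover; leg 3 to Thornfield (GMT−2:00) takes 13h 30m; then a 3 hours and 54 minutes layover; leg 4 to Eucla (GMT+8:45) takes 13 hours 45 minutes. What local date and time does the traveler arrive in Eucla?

Convert departure to UTC: 22:26 − 9:30 = 12:56 UTC on May 3.
Add 2 hours 45 minutes leg 1 → 15:41 UTC.
Add 7 hours 34 minutes layover in Greywater → 23:15 UTC.
Add 6 hours 5 minutes leg 2 → 05:20 UTC (May 4).
Add 4 hours and 48 minutes layover in Tashkent → 10:08 UTC.
Add 13 hours 30 minutes leg 3 → 23:38 UTC.
Add 3 hours and 54 minutes layover in Thornfield → 03:32 UTC (May 5).
Add 13 hours 45 minutes leg 4 → 17:17 UTC.
Eucla is UTC+8:45, so local arrival = 17:17 + 8:45 = 02:02 on May 6.

02:02 on May 6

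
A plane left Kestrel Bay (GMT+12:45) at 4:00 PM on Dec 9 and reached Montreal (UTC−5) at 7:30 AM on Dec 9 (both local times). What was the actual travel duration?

Departure in UTC: 4:00 PM − 12:45 = 3:15 AM on Dec 9.
Arrival in UTC: 7:30 AM + 5:00 = 12:30 PM on Dec 9.
Elapsed = 12:30 PM − 3:15 AM = 9 hours 15 minutes.

9 hours 15 minutes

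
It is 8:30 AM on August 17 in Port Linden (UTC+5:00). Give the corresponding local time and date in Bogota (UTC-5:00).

10:30 PM on Aug 16

In UTC: 8:30 AM − 5:00 = 3:30 AM on Aug 17.
Bogota is UTC−5:00: 3:30 AM − 5:00 = 10:30 PM on Aug 16.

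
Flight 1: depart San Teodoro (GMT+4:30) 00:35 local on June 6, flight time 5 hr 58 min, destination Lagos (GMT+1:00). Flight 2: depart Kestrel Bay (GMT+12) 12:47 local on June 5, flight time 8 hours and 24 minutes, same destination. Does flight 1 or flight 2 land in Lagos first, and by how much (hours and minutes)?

the second, by 16 hours 52 minutes

Flight 1 in UTC: 00:35 − 4:30 = 20:05 on Jun 5.
+5 hours and 58 minutes → arrive 02:03 UTC on Jun 6.
Flight 2 in UTC: 12:47 − 12:00 = 00:47 on Jun 5.
+8 hours 24 minutes → arrive 09:11 UTC on Jun 5.
Flight 2 lands earlier by 16 hours 52 minutes.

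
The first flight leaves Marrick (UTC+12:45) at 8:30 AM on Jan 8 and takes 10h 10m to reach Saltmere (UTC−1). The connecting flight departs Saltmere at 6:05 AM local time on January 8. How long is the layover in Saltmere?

1 hour 10 minutes

Convert departure to UTC: 8:30 AM − 12:45 = 7:45 PM UTC on Jan 7.
Add 10 hours and 10 minutes flight time → 5:55 AM UTC (Jan 8).
Saltmere is UTC−1:00, so local arrival = 5:55 AM − 1:00 = 4:55 AM on Jan 8.
Layover = 6:05 AM − 4:55 AM = 1 hour 10 minutes.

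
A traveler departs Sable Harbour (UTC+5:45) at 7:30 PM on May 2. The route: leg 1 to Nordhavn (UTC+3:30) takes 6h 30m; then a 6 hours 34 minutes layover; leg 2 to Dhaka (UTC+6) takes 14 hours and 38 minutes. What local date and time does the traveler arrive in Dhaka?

Convert departure to UTC: 7:30 PM − 5:45 = 1:45 PM UTC on May 2.
Add 6 hours and 30 minutes leg 1 → 8:15 PM UTC.
Add 6 hours 34 minutes layover in Nordhavn → 2:49 AM UTC (May 3).
Add 14 hours and 38 minutes leg 2 → 5:27 PM UTC.
Dhaka is UTC+6:00, so local arrival = 5:27 PM + 6:00 = 11:27 PM on May 3.

11:27 PM on May 3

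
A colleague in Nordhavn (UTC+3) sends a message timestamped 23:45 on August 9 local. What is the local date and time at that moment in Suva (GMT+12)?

Suva is 9:00 ahead of Nordhavn.
Shift by the zone difference: 23:45 + 9:00 = 08:45 on Aug 10 in Suva.

08:45 on August 10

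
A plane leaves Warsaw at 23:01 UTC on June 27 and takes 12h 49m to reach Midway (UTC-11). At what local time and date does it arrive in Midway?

Departure is given in UTC: 23:01 on Jun 27.
Add 12 hours and 49 minutes → 11:50 UTC (Jun 28).
Midway is UTC−11:00: 11:50 − 11:00 = 00:50 on Jun 28.

00:50 on June 28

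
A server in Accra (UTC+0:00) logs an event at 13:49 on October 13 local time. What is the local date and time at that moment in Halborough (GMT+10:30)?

00:19 on Oct 14

Accra is UTC+0 so that is 13:49 UTC.
Halborough is UTC+10:30: 13:49 + 10:30 = 00:19 on Oct 14.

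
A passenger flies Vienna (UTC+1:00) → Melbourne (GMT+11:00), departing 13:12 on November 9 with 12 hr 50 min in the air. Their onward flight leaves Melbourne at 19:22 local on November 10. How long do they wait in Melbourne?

Convert departure to UTC: 13:12 − 1:00 = 12:12 UTC on Nov 9.
Add 12 hours 50 minutes flight time → 01:02 UTC (Nov 10).
Melbourne is UTC+11:00, so local arrival = 01:02 + 11:00 = 12:02 on Nov 10.
Layover = 19:22 − 12:02 = 7 hours 20 minutes.

7 hours 20 minutes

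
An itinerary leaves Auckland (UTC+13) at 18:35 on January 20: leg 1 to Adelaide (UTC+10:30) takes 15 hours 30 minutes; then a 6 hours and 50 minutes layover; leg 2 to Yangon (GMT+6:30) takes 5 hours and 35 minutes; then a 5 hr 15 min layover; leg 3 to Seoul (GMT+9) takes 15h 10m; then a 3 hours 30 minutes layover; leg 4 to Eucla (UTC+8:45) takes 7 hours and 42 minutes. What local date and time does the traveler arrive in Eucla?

Convert departure to UTC: 18:35 − 13:00 = 05:35 UTC on Jan 20.
Add 15 hours 30 minutes leg 1 → 21:05 UTC.
Add 6 hours 50 minutes layover in Adelaide → 03:55 UTC (Jan 21).
Add 5 hours and 35 minutes leg 2 → 09:30 UTC.
Add 5 hours and 15 minutes layover in Yangon → 14:45 UTC.
Add 15 hours 10 minutes leg 3 → 05:55 UTC (Jan 22).
Add 3 hours and 30 minutes layover in Seoul → 09:25 UTC.
Add 7 hours 42 minutes leg 4 → 17:07 UTC.
Eucla is UTC+8:45, so local arrival = 17:07 + 8:45 = 01:52 on Jan 23.

01:52 on Jan 23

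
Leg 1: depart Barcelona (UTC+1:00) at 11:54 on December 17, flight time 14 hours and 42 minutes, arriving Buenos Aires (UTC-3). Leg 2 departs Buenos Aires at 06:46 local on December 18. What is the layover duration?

Convert departure to UTC: 11:54 − 1:00 = 10:54 UTC on Dec 17.
Add 14 hours and 42 minutes flight time → 01:36 UTC (Dec 18).
Buenos Aires is UTC−3:00, so local arrival = 01:36 − 3:00 = 22:36 on Dec 17.
Layover = 06:46 − 22:36 (+1 day) = 8 hours 10 minutes.

8 hours 10 minutes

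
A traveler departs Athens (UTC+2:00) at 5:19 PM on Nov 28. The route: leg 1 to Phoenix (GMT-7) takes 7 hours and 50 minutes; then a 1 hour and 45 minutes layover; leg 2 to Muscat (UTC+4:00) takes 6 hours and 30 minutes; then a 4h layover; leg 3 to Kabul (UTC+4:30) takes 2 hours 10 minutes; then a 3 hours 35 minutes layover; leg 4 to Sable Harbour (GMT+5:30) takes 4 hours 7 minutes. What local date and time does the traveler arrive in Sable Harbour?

Convert departure to UTC: 5:19 PM − 2:00 = 3:19 PM UTC on Nov 28.
Add 7 hours 50 minutes leg 1 → 11:09 PM UTC.
Add 1 hour and 45 minutes layover in Phoenix → 12:54 AM UTC (Nov 29).
Add 6 hours and 30 minutes leg 2 → 7:24 AM UTC.
Add 4 hours layover in Muscat → 11:24 AM UTC.
Add 2 hours and 10 minutes leg 3 → 1:34 PM UTC.
Add 3 hours 35 minutes layover in Kabul → 5:09 PM UTC.
Add 4 hours and 7 minutes leg 4 → 9:16 PM UTC.
Sable Harbour is UTC+5:30, so local arrival = 9:16 PM + 5:30 = 2:46 AM on Nov 30.

2:46 AM on November 30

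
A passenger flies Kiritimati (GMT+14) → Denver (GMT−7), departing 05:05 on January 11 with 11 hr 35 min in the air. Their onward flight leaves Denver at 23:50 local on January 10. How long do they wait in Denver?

4 hours 10 minutes

Convert departure to UTC: 05:05 − 14:00 = 15:05 UTC on Jan 10.
Add 11 hours and 35 minutes flight time → 02:40 UTC (Jan 11).
Denver is UTC−7:00, so local arrival = 02:40 − 7:00 = 19:40 on Jan 10.
Layover = 23:50 − 19:40 = 4 hours 10 minutes.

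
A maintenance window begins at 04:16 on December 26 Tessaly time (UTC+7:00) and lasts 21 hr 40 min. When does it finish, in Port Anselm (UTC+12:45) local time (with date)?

07:41 on December 27

Convert start to UTC: 04:16 − 7:00 = 21:16 UTC on Dec 25.
Add 21 hours and 40 minutes duration → 18:56 UTC (Dec 26).
Port Anselm is UTC+12:45, so local end time = 18:56 + 12:45 = 07:41 on Dec 27.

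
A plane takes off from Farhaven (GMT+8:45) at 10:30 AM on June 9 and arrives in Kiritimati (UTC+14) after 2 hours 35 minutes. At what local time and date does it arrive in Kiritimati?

6:20 PM on Jun 9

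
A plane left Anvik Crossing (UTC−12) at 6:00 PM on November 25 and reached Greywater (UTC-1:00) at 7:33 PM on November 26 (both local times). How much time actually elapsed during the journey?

Greywater is 11:00 ahead of Anvik Crossing.
Clock-face elapsed time (ignoring zones) is 25 hours 33 minutes.
Actual elapsed = 25 hours 33 minutes − 11:00 = 14 hours 33 minutes.

14 hours 33 minutes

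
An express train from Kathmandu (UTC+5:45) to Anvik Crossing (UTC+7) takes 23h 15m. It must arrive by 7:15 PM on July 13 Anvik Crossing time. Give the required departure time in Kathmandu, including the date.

Target arrival in UTC: 7:15 PM − 7:00 = 12:15 PM on Jul 13.
Subtract 23 hours 15 minutes → departure 1:00 PM UTC on Jul 12.
Kathmandu is UTC+5:45: 1:00 PM + 5:45 = 6:45 PM on Jul 12.

6:45 PM on July 12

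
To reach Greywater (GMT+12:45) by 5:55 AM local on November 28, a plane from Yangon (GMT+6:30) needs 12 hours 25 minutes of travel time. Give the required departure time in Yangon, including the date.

11:15 AM on Nov 27

Target arrival in UTC: 5:55 AM − 12:45 = 5:10 PM on Nov 27.
Subtract 12 hours 25 minutes → departure 4:45 AM UTC on Nov 27.
Yangon is UTC+6:30: 4:45 AM + 6:30 = 11:15 AM on Nov 27.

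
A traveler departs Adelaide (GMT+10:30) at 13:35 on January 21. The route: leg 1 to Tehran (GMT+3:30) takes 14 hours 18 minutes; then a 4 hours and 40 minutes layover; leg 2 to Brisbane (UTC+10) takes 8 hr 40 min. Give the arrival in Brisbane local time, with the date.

Convert departure to UTC: 13:35 − 10:30 = 03:05 UTC on Jan 21.
Add 14 hours and 18 minutes leg 1 → 17:23 UTC.
Add 4 hours 40 minutes layover in Tehran → 22:03 UTC.
Add 8 hours 40 minutes leg 2 → 06:43 UTC (Jan 22).
Brisbane is UTC+10:00, so local arrival = 06:43 + 10:00 = 16:43 on Jan 22.

16:43 on January 22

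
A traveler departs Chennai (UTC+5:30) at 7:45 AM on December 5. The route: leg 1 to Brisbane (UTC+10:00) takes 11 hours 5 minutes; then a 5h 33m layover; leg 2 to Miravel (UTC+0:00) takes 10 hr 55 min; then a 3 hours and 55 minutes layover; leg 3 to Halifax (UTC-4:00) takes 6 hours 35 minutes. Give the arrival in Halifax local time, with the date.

12:18 PM on Dec 6

Convert departure to UTC: 7:45 AM − 5:30 = 2:15 AM UTC on Dec 5.
Add 11 hours and 5 minutes leg 1 → 1:20 PM UTC.
Add 5 hours 33 minutes layover in Brisbane → 6:53 PM UTC.
Add 10 hours and 55 minutes leg 2 → 5:48 AM UTC (Dec 6).
Add 3 hours and 55 minutes layover in Miravel → 9:43 AM UTC.
Add 6 hours and 35 minutes leg 3 → 4:18 PM UTC.
Halifax is UTC−4:00, so local arrival = 4:18 PM − 4:00 = 12:18 PM on Dec 6.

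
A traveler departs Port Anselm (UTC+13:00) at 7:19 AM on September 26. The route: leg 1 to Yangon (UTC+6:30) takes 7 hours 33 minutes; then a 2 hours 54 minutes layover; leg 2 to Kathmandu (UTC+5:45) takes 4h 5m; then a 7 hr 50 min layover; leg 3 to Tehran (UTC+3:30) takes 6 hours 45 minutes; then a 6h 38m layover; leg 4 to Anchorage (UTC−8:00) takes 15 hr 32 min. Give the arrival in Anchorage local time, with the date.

Convert departure to UTC: 7:19 AM − 13:00 = 6:19 PM UTC on Sep 25.
Add 7 hours and 33 minutes leg 1 → 1:52 AM UTC (Sep 26).
Add 2 hours 54 minutes layover in Yangon → 4:46 AM UTC.
Add 4 hours and 5 minutes leg 2 → 8:51 AM UTC.
Add 7 hours and 50 minutes layover in Kathmandu → 4:41 PM UTC.
Add 6 hours 45 minutes leg 3 → 11:26 PM UTC.
Add 6 hours 38 minutes layover in Tehran → 6:04 AM UTC (Sep 27).
Add 15 hours 32 minutes leg 4 → 9:36 PM UTC.
Anchorage is UTC−8:00, so local arrival = 9:36 PM − 8:00 = 1:36 PM on Sep 27.

1:36 PM on September 27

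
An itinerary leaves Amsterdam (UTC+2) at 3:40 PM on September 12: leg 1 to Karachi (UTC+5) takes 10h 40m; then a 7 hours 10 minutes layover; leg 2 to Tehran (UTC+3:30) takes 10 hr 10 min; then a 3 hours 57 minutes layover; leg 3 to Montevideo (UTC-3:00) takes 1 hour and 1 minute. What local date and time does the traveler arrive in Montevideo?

7:38 PM on September 13

Convert departure to UTC: 3:40 PM − 2:00 = 1:40 PM UTC on Sep 12.
Add 10 hours and 40 minutes leg 1 → 12:20 AM UTC (Sep 13).
Add 7 hours and 10 minutes layover in Karachi → 7:30 AM UTC.
Add 10 hours and 10 minutes leg 2 → 5:40 PM UTC.
Add 3 hours 57 minutes layover in Tehran → 9:37 PM UTC.
Add 1 hour 1 minute leg 3 → 10:38 PM UTC.
Montevideo is UTC−3:00, so local arrival = 10:38 PM − 3:00 = 7:38 PM on Sep 13.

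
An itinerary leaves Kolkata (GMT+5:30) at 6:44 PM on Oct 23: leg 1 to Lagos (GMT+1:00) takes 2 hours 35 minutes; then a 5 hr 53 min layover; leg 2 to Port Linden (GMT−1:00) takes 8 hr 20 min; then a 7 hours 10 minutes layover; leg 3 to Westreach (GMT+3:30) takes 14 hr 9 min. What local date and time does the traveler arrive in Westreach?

Convert departure to UTC: 6:44 PM − 5:30 = 1:14 PM UTC on Oct 23.
Add 2 hours 35 minutes leg 1 → 3:49 PM UTC.
Add 5 hours and 53 minutes layover in Lagos → 9:42 PM UTC.
Add 8 hours and 20 minutes leg 2 → 6:02 AM UTC (Oct 24).
Add 7 hours 10 minutes layover in Port Linden → 1:12 PM UTC.
Add 14 hours and 9 minutes leg 3 → 3:21 AM UTC (Oct 25).
Westreach is UTC+3:30, so local arrival = 3:21 AM + 3:30 = 6:51 AM on Oct 25.

6:51 AM on October 25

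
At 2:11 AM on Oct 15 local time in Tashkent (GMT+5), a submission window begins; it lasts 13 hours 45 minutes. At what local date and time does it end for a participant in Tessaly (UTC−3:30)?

7:26 AM on Oct 15

Convert start to UTC: 2:11 AM − 5:00 = 9:11 PM UTC on Oct 14.
Add 13 hours and 45 minutes duration → 10:56 AM UTC (Oct 15).
Tessaly is UTC−3:30, so local end time = 10:56 AM − 3:30 = 7:26 AM on Oct 15.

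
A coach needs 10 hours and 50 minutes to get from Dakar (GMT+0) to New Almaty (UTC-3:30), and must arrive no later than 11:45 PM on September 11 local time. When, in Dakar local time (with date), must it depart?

4:25 PM on September 11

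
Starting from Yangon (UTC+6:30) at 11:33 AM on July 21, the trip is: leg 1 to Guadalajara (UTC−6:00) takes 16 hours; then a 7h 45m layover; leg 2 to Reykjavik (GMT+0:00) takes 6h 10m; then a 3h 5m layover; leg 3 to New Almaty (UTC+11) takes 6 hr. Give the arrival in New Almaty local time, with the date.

7:03 AM on July 23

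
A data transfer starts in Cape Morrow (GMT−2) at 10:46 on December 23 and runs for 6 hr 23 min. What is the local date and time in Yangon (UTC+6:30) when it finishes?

Convert start to UTC: 10:46 + 2:00 = 12:46 UTC on Dec 23.
Add 6 hours 23 minutes duration → 19:09 UTC.
Yangon is UTC+6:30, so local end time = 19:09 + 6:30 = 01:39 on Dec 24.

01:39 on Dec 24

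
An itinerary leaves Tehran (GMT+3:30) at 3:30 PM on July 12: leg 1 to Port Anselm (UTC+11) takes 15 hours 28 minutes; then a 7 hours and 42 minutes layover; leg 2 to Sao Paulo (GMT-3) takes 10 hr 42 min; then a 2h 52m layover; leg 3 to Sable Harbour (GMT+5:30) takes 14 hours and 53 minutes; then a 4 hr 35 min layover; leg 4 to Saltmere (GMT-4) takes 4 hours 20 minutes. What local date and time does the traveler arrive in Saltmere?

Convert departure to UTC: 3:30 PM − 3:30 = 12:00 PM UTC on Jul 12.
Add 15 hours and 28 minutes leg 1 → 3:28 AM UTC (Jul 13).
Add 7 hours 42 minutes layover in Port Anselm → 11:10 AM UTC.
Add 10 hours 42 minutes leg 2 → 9:52 PM UTC.
Add 2 hours and 52 minutes layover in Sao Paulo → 12:44 AM UTC (Jul 14).
Add 14 hours 53 minutes leg 3 → 3:37 PM UTC.
Add 4 hours 35 minutes layover in Sable Harbour → 8:12 PM UTC.
Add 4 hours and 20 minutes leg 4 → 12:32 AM UTC (Jul 15).
Saltmere is UTC−4:00, so local arrival = 12:32 AM − 4:00 = 8:32 PM on Jul 14.

8:32 PM on July 14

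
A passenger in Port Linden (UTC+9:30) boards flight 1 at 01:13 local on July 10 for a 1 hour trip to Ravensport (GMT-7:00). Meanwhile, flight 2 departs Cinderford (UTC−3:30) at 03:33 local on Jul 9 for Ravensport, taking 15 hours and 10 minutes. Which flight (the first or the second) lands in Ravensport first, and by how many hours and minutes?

Flight 1 in UTC: 01:13 − 9:30 = 15:43 on Jul 9.
+1 hour → arrive 16:43 UTC on Jul 9.
Flight 2 in UTC: 03:33 + 3:30 = 07:03 on Jul 9.
+15 hours 10 minutes → arrive 22:13 UTC on Jul 9.
Flight 1 lands earlier by 5 hours 30 minutes.

the first, by 5 hours 30 minutes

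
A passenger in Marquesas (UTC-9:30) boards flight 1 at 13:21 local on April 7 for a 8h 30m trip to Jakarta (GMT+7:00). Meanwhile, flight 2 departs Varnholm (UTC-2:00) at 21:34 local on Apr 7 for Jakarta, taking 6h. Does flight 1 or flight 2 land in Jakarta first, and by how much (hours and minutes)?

Flight 1 in UTC: 13:21 + 9:30 = 22:51 on Apr 7.
+8 hours and 30 minutes → arrive 07:21 UTC on Apr 8.
Flight 2 in UTC: 21:34 + 2:00 = 23:34 on Apr 7.
+6 hours → arrive 05:34 UTC on Apr 8.
Flight 2 lands earlier by 1 hour 47 minutes.

the second, by 1 hour 47 minutes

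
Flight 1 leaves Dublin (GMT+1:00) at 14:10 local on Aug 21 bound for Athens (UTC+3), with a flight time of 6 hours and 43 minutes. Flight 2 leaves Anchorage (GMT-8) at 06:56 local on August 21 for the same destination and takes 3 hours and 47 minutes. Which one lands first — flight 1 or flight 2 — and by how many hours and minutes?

the second, by 1 hour 10 minutes

Flight 1 in UTC: 14:10 − 1:00 = 13:10 on Aug 21.
+6 hours 43 minutes → arrive 19:53 UTC on Aug 21.
Flight 2 in UTC: 06:56 + 8:00 = 14:56 on Aug 21.
+3 hours and 47 minutes → arrive 18:43 UTC on Aug 21.
Flight 2 lands earlier by 1 hour 10 minutes.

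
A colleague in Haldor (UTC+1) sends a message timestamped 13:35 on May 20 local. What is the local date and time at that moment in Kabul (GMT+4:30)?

17:05 on May 20

Kabul is 3:30 ahead of Haldor.
Shift by the zone difference: 13:35 + 3:30 = 17:05 on May 20 in Kabul.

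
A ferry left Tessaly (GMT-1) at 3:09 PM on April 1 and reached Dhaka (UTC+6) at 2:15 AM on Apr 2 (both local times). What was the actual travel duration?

Departure in UTC: 3:09 PM + 1:00 = 4:09 PM on Apr 1.
Arrival in UTC: 2:15 AM − 6:00 = 8:15 PM on Apr 1.
Elapsed = 8:15 PM − 4:09 PM = 4 hours 6 minutes.

4 hours 6 minutes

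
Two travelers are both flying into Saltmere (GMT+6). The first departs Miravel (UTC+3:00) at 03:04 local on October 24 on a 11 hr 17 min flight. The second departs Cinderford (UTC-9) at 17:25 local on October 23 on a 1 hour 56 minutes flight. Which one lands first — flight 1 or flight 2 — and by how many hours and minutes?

Flight 1 in UTC: 03:04 − 3:00 = 00:04 on Oct 24.
+11 hours and 17 minutes → arrive 11:21 UTC on Oct 24.
Flight 2 in UTC: 17:25 + 9:00 = 02:25 on Oct 24.
+1 hour and 56 minutes → arrive 04:21 UTC on Oct 24.
Flight 2 lands earlier by 7 hours.

the second, by 7 hours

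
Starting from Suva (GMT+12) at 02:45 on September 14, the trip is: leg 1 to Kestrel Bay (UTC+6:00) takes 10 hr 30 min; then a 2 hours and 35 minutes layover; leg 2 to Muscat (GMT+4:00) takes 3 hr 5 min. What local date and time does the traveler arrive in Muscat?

Convert departure to UTC: 02:45 − 12:00 = 14:45 UTC on Sep 13.
Add 10 hours and 30 minutes leg 1 → 01:15 UTC (Sep 14).
Add 2 hours and 35 minutes layover in Kestrel Bay → 03:50 UTC.
Add 3 hours 5 minutes leg 2 → 06:55 UTC.
Muscat is UTC+4:00, so local arrival = 06:55 + 4:00 = 10:55 on Sep 14.

10:55 on September 14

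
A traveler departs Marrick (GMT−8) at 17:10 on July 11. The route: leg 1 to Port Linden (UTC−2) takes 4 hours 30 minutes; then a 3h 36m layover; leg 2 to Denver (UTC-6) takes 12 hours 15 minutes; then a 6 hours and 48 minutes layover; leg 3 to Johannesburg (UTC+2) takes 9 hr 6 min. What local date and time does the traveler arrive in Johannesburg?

15:25 on Jul 13

Convert departure to UTC: 17:10 + 8:00 = 01:10 UTC on Jul 12.
Add 4 hours 30 minutes leg 1 → 05:40 UTC.
Add 3 hours 36 minutes layover in Port Linden → 09:16 UTC.
Add 12 hours and 15 minutes leg 2 → 21:31 UTC.
Add 6 hours and 48 minutes layover in Denver → 04:19 UTC (Jul 13).
Add 9 hours and 6 minutes leg 3 → 13:25 UTC.
Johannesburg is UTC+2:00, so local arrival = 13:25 + 2:00 = 15:25 on Jul 13.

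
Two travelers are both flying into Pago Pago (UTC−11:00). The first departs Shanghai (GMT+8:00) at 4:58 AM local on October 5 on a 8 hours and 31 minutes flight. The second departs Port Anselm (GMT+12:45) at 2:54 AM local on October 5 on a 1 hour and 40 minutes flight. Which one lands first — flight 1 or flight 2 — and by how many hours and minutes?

the second, by 13 hours 40 minutes

Flight 1 in UTC: 4:58 AM − 8:00 = 8:58 PM on Oct 4.
+8 hours 31 minutes → arrive 5:29 AM UTC on Oct 5.
Flight 2 in UTC: 2:54 AM − 12:45 = 2:09 PM on Oct 4.
+1 hour 40 minutes → arrive 3:49 PM UTC on Oct 4.
Flight 2 lands earlier by 13 hours 40 minutes.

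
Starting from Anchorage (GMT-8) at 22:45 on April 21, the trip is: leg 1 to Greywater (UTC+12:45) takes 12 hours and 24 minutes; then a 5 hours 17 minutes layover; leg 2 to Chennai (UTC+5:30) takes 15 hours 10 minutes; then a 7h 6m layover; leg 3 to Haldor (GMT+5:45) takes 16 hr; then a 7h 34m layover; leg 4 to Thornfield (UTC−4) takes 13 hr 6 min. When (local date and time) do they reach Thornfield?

Convert departure to UTC: 22:45 + 8:00 = 06:45 UTC on Apr 22.
Add 12 hours and 24 minutes leg 1 → 19:09 UTC.
Add 5 hours and 17 minutes layover in Greywater → 00:26 UTC (Apr 23).
Add 15 hours 10 minutes leg 2 → 15:36 UTC.
Add 7 hours and 6 minutes layover in Chennai → 22:42 UTC.
Add 16 hours leg 3 → 14:42 UTC (Apr 24).
Add 7 hours and 34 minutes layover in Haldor → 22:16 UTC.
Add 13 hours and 6 minutes leg 4 → 11:22 UTC (Apr 25).
Thornfield is UTC−4:00, so local arrival = 11:22 − 4:00 = 07:22 on Apr 25.

07:22 on April 25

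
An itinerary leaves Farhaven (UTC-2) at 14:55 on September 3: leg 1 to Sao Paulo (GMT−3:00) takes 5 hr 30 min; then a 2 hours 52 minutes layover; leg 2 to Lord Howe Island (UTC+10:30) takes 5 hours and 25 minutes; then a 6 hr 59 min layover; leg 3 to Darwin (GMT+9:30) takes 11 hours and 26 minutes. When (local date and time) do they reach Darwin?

Convert departure to UTC: 14:55 + 2:00 = 16:55 UTC on Sep 3.
Add 5 hours and 30 minutes leg 1 → 22:25 UTC.
Add 2 hours and 52 minutes layover in Sao Paulo → 01:17 UTC (Sep 4).
Add 5 hours and 25 minutes leg 2 → 06:42 UTC.
Add 6 hours and 59 minutes layover in Lord Howe Island → 13:41 UTC.
Add 11 hours 26 minutes leg 3 → 01:07 UTC (Sep 5).
Darwin is UTC+9:30, so local arrival = 01:07 + 9:30 = 10:37 on Sep 5.

10:37 on September 5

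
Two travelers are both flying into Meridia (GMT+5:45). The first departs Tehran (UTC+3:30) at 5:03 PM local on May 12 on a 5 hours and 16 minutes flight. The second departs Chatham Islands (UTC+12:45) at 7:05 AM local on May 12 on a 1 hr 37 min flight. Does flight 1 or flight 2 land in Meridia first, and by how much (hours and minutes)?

Flight 1 in UTC: 5:03 PM − 3:30 = 1:33 PM on May 12.
+5 hours and 16 minutes → arrive 6:49 PM UTC on May 12.
Flight 2 in UTC: 7:05 AM − 12:45 = 6:20 PM on May 11.
+1 hour and 37 minutes → arrive 7:57 PM UTC on May 11.
Flight 2 lands earlier by 22 hours 52 minutes.

the second, by 22 hours 52 minutes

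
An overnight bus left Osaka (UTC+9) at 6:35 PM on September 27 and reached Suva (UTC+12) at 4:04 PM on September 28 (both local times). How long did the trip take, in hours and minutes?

Suva is 3:00 ahead of Osaka.
Clock-face elapsed time (ignoring zones) is 21 hours 29 minutes.
Actual elapsed = 21 hours 29 minutes − 3:00 = 18 hours 29 minutes.

18 hours 29 minutes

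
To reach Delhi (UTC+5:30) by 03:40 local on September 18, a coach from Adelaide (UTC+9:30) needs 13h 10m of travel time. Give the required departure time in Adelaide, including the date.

Target arrival in UTC: 03:40 − 5:30 = 22:10 on Sep 17.
Subtract 13 hours and 10 minutes → departure 09:00 UTC on Sep 17.
Adelaide is UTC+9:30: 09:00 + 9:30 = 18:30 on Sep 17.

18:30 on Sep 17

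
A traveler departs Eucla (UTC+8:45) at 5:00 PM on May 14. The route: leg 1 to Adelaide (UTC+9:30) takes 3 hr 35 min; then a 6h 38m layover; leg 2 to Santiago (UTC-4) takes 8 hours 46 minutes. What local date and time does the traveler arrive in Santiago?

11:14 PM on May 14

Convert departure to UTC: 5:00 PM − 8:45 = 8:15 AM UTC on May 14.
Add 3 hours and 35 minutes leg 1 → 11:50 AM UTC.
Add 6 hours 38 minutes layover in Adelaide → 6:28 PM UTC.
Add 8 hours 46 minutes leg 2 → 3:14 AM UTC (May 15).
Santiago is UTC−4:00, so local arrival = 3:14 AM − 4:00 = 11:14 PM on May 14.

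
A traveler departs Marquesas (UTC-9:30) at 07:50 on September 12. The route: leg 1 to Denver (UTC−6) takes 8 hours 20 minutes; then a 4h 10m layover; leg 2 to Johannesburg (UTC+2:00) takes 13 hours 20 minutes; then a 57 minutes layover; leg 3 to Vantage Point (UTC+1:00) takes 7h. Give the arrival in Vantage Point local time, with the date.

Convert departure to UTC: 07:50 + 9:30 = 17:20 UTC on Sep 12.
Add 8 hours and 20 minutes leg 1 → 01:40 UTC (Sep 13).
Add 4 hours 10 minutes layover in Denver → 05:50 UTC.
Add 13 hours and 20 minutes leg 2 → 19:10 UTC.
Add 57 minutes layover in Johannesburg → 20:07 UTC.
Add 7 hours leg 3 → 03:07 UTC (Sep 14).
Vantage Point is UTC+1:00, so local arrival = 03:07 + 1:00 = 04:07 on Sep 14.

04:07 on Sep 14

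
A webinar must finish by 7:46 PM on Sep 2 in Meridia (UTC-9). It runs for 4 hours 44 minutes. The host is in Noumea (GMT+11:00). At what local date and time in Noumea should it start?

Target end time in UTC: 7:46 PM + 9:00 = 4:46 AM on Sep 3.
Subtract 4 hours and 44 minutes → start 12:02 AM UTC on Sep 3.
Noumea is UTC+11:00: 12:02 AM + 11:00 = 11:02 AM on Sep 3.

11:02 AM on Sep 3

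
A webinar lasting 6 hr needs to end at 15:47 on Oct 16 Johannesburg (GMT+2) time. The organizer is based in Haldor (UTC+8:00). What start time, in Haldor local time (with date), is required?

Target end time in UTC: 15:47 − 2:00 = 13:47 on Oct 16.
Subtract 6 hours → start 07:47 UTC on Oct 16.
Haldor is UTC+8:00: 07:47 + 8:00 = 15:47 on Oct 16.

15:47 on October 16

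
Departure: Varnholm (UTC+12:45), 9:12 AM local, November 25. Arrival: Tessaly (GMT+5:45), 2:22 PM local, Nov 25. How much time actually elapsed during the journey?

Departure in UTC: 9:12 AM − 12:45 = 8:27 PM on Nov 24.
Arrival in UTC: 2:22 PM − 5:45 = 8:37 AM on Nov 25.
Elapsed = 8:37 AM − 8:27 PM (+1 day) = 12 hours 10 minutes.

12 hours 10 minutes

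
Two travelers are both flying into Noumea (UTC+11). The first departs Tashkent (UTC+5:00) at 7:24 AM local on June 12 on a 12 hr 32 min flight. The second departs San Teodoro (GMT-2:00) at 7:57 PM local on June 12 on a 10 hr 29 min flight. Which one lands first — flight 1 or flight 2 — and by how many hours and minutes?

Flight 1 in UTC: 7:24 AM − 5:00 = 2:24 AM on Jun 12.
+12 hours and 32 minutes → arrive 2:56 PM UTC on Jun 12.
Flight 2 in UTC: 7:57 PM + 2:00 = 9:57 PM on Jun 12.
+10 hours and 29 minutes → arrive 8:26 AM UTC on Jun 13.
Flight 1 lands earlier by 17 hours 30 minutes.

the first, by 17 hours 30 minutes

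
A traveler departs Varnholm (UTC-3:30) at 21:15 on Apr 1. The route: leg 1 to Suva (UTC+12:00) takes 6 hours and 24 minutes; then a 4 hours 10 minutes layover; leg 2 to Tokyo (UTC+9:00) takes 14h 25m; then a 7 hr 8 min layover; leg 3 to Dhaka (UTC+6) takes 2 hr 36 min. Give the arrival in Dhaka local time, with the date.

17:28 on Apr 3

Convert departure to UTC: 21:15 + 3:30 = 00:45 UTC on Apr 2.
Add 6 hours and 24 minutes leg 1 → 07:09 UTC.
Add 4 hours 10 minutes layover in Suva → 11:19 UTC.
Add 14 hours 25 minutes leg 2 → 01:44 UTC (Apr 3).
Add 7 hours and 8 minutes layover in Tokyo → 08:52 UTC.
Add 2 hours 36 minutes leg 3 → 11:28 UTC.
Dhaka is UTC+6:00, so local arrival = 11:28 + 6:00 = 17:28 on Apr 3.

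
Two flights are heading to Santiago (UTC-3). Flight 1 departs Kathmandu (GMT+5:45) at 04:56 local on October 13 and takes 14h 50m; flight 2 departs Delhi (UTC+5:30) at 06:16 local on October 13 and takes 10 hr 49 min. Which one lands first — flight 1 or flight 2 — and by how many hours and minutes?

the second, by 2 hours 26 minutes

Flight 1 in UTC: 04:56 − 5:45 = 23:11 on Oct 12.
+14 hours and 50 minutes → arrive 14:01 UTC on Oct 13.
Flight 2 in UTC: 06:16 − 5:30 = 00:46 on Oct 13.
+10 hours and 49 minutes → arrive 11:35 UTC on Oct 13.
Flight 2 lands earlier by 2 hours 26 minutes.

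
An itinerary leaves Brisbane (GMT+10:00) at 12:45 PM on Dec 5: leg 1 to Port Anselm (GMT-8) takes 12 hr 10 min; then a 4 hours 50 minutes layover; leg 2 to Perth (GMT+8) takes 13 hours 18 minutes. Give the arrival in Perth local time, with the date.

5:03 PM on December 6

Convert departure to UTC: 12:45 PM − 10:00 = 2:45 AM UTC on Dec 5.
Add 12 hours 10 minutes leg 1 → 2:55 PM UTC.
Add 4 hours 50 minutes layover in Port Anselm → 7:45 PM UTC.
Add 13 hours 18 minutes leg 2 → 9:03 AM UTC (Dec 6).
Perth is UTC+8:00, so local arrival = 9:03 AM + 8:00 = 5:03 PM on Dec 6.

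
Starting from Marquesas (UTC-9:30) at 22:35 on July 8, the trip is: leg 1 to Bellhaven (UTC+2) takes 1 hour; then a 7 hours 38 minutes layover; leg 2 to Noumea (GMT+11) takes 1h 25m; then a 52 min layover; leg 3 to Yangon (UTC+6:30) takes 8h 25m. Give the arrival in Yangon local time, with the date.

09:55 on July 10

Convert departure to UTC: 22:35 + 9:30 = 08:05 UTC on Jul 9.
Add 1 hour leg 1 → 09:05 UTC.
Add 7 hours and 38 minutes layover in Bellhaven → 16:43 UTC.
Add 1 hour and 25 minutes leg 2 → 18:08 UTC.
Add 52 minutes layover in Noumea → 19:00 UTC.
Add 8 hours and 25 minutes leg 3 → 03:25 UTC (Jul 10).
Yangon is UTC+6:30, so local arrival = 03:25 + 6:30 = 09:55 on Jul 10.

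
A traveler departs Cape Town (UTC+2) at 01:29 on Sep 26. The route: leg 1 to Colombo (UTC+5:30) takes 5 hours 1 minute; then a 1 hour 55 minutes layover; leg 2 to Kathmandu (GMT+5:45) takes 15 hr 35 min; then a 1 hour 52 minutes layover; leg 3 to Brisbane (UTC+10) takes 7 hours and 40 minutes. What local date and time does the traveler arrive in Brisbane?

Convert departure to UTC: 01:29 − 2:00 = 23:29 UTC on Sep 25.
Add 5 hours 1 minute leg 1 → 04:30 UTC (Sep 26).
Add 1 hour and 55 minutes layover in Colombo → 06:25 UTC.
Add 15 hours and 35 minutes leg 2 → 22:00 UTC.
Add 1 hour and 52 minutes layover in Kathmandu → 23:52 UTC.
Add 7 hours and 40 minutes leg 3 → 07:32 UTC (Sep 27).
Brisbane is UTC+10:00, so local arrival = 07:32 + 10:00 = 17:32 on Sep 27.

17:32 on September 27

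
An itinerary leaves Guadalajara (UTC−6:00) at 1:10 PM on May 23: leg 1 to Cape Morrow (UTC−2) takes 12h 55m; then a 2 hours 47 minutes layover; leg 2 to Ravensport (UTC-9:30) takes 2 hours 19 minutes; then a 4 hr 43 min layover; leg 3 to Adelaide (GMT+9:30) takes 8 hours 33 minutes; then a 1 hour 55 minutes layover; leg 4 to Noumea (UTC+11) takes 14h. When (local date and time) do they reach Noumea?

5:22 AM on May 26

Convert departure to UTC: 1:10 PM + 6:00 = 7:10 PM UTC on May 23.
Add 12 hours 55 minutes leg 1 → 8:05 AM UTC (May 24).
Add 2 hours and 47 minutes layover in Cape Morrow → 10:52 AM UTC.
Add 2 hours and 19 minutes leg 2 → 1:11 PM UTC.
Add 4 hours and 43 minutes layover in Ravensport → 5:54 PM UTC.
Add 8 hours 33 minutes leg 3 → 2:27 AM UTC (May 25).
Add 1 hour 55 minutes layover in Adelaide → 4:22 AM UTC.
Add 14 hours leg 4 → 6:22 PM UTC.
Noumea is UTC+11:00, so local arrival = 6:22 PM + 11:00 = 5:22 AM on May 26.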